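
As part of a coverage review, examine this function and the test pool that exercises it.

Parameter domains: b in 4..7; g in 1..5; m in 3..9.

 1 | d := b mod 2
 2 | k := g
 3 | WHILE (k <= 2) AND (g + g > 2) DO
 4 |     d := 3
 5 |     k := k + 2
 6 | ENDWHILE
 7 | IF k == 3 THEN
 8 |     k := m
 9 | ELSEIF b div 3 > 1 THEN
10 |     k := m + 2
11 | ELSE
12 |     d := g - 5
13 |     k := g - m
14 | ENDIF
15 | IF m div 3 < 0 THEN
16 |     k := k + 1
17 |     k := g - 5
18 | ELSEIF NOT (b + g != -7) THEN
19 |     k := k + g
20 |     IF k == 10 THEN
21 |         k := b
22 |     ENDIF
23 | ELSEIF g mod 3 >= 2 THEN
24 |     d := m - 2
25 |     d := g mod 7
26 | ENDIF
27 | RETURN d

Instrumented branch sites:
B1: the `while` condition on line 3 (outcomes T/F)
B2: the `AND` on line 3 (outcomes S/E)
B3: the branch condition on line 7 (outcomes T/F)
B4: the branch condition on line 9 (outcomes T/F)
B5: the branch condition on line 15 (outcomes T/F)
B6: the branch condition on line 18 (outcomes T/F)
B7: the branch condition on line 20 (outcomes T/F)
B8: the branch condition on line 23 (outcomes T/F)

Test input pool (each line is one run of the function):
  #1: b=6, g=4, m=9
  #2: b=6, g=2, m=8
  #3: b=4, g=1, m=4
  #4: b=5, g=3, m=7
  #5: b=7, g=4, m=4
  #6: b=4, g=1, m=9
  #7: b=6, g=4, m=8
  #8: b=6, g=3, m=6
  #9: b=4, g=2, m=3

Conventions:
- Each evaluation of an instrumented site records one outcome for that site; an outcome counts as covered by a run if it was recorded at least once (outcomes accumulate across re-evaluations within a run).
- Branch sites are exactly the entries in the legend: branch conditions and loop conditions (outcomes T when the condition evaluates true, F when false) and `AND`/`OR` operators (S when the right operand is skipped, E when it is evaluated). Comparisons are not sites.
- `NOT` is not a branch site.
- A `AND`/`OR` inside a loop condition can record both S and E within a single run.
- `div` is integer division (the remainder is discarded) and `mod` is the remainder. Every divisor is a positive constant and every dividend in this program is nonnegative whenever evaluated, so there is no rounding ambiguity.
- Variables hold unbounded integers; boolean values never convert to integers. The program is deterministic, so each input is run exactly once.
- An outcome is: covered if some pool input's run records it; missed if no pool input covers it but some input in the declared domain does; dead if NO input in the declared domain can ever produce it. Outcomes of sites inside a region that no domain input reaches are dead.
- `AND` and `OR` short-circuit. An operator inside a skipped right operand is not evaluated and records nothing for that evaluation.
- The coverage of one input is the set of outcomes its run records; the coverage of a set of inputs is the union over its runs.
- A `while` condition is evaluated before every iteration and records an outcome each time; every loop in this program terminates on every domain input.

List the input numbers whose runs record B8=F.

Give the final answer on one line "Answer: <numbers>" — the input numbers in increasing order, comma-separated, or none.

input #1 (b=6, g=4, m=9): produces B8=F
input #2 (b=6, g=2, m=8): does not produce B8=F
input #3 (b=4, g=1, m=4): produces B8=F
input #4 (b=5, g=3, m=7): produces B8=F
input #5 (b=7, g=4, m=4): produces B8=F
input #6 (b=4, g=1, m=9): produces B8=F
input #7 (b=6, g=4, m=8): produces B8=F
input #8 (b=6, g=3, m=6): produces B8=F
input #9 (b=4, g=2, m=3): does not produce B8=F

Answer: 1, 3, 4, 5, 6, 7, 8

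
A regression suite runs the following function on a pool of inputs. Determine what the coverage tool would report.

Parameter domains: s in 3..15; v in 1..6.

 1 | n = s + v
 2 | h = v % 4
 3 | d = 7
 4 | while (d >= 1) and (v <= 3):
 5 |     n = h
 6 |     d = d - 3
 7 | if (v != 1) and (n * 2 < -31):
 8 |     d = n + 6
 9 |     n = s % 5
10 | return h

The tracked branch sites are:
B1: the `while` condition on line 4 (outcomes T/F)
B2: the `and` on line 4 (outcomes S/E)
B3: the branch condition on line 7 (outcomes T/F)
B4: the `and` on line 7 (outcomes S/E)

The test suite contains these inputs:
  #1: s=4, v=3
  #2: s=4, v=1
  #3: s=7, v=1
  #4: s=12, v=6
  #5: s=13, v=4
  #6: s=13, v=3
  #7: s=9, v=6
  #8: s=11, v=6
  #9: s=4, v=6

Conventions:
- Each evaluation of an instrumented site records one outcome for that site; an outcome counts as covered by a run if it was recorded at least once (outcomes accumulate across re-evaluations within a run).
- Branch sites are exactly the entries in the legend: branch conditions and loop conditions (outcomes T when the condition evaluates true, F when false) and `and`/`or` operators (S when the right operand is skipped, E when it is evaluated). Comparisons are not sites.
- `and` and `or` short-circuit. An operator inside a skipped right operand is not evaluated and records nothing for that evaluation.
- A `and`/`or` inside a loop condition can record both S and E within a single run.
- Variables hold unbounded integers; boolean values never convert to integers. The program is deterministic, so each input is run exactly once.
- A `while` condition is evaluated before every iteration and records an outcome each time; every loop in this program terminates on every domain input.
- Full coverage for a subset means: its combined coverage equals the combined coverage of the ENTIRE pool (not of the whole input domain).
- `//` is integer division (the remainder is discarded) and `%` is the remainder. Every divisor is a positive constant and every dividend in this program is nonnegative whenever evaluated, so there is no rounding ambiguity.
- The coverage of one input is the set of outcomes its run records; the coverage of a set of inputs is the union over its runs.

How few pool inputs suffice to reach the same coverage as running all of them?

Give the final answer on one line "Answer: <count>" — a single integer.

#1 (s=4, v=3) -> B2->E, B1->T, B2->E, B1->T, B2->E, B1->T, B2->S, B1->F, B4->E, B3->F; covered: B1=T, B1=F, B2=S, B2=E, B3=F, B4=E
#2 (s=4, v=1) -> B2->E, B1->T, B2->E, B1->T, B2->E, B1->T, B2->S, B1->F, B4->S, B3->F; covered: B1=T, B1=F, B2=S, B2=E, B3=F, B4=S
#3 (s=7, v=1) -> B2->E, B1->T, B2->E, B1->T, B2->E, B1->T, B2->S, B1->F, B4->S, B3->F; covered: B1=T, B1=F, B2=S, B2=E, B3=F, B4=S
#4 (s=12, v=6) -> B2->E, B1->F, B4->E, B3->F; covered: B1=F, B2=E, B3=F, B4=E
#5 (s=13, v=4) -> B2->E, B1->F, B4->E, B3->F; covered: B1=F, B2=E, B3=F, B4=E
#6 (s=13, v=3) -> B2->E, B1->T, B2->E, B1->T, B2->E, B1->T, B2->S, B1->F, B4->E, B3->F; covered: B1=T, B1=F, B2=S, B2=E, B3=F, B4=E
#7 (s=9, v=6) -> B2->E, B1->F, B4->E, B3->F; covered: B1=F, B2=E, B3=F, B4=E
#8 (s=11, v=6) -> B2->E, B1->F, B4->E, B3->F; covered: B1=F, B2=E, B3=F, B4=E
#9 (s=4, v=6) -> B2->E, B1->F, B4->E, B3->F; covered: B1=F, B2=E, B3=F, B4=E
union over all inputs: B1=T, B1=F, B2=S, B2=E, B3=F, B4=S, B4=E (7 outcomes)
no size-1 subset reaches all 7 outcomes (best union: 6/7)
the canonical winner is {1, 2}: size 2, full 7-outcome coverage, earliest index list among size-2 covers

Answer: 2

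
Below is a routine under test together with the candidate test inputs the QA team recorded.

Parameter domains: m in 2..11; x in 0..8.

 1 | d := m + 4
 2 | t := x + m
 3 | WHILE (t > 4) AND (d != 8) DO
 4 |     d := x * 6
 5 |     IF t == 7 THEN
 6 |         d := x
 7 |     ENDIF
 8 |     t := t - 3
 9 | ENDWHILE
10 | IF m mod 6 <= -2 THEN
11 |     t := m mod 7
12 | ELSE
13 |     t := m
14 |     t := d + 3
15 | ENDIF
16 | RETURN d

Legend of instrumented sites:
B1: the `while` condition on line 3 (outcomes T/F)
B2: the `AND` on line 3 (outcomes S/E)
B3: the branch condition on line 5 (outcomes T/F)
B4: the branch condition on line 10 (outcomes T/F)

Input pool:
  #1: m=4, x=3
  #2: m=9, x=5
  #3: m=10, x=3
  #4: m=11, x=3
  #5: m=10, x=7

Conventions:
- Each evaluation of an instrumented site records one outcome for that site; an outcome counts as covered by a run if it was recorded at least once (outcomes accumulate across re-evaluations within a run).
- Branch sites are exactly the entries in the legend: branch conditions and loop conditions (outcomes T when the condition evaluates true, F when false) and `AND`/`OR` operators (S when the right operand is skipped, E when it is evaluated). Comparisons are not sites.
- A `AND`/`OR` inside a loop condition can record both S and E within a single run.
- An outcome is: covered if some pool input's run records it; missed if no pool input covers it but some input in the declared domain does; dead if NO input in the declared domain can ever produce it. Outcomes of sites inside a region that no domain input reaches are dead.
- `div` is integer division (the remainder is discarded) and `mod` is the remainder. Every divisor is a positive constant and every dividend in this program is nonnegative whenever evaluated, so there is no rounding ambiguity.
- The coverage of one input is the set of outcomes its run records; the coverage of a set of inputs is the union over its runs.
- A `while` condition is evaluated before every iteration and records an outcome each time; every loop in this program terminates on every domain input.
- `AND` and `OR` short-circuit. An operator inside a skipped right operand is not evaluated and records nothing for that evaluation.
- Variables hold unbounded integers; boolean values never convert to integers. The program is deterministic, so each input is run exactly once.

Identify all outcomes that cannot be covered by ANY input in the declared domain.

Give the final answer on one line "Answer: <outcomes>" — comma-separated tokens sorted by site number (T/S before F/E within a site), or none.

running all 90 domain inputs and tallying outcomes:
  B4=T: never recorded by any domain input -> dead
  reachable outcomes have witnesses, e.g. B1=T (e.g. m=2, x=3), B1=F (e.g. m=2, x=0), B2=S (e.g. m=2, x=0), B2=E (e.g. m=2, x=3)

Answer: B4=T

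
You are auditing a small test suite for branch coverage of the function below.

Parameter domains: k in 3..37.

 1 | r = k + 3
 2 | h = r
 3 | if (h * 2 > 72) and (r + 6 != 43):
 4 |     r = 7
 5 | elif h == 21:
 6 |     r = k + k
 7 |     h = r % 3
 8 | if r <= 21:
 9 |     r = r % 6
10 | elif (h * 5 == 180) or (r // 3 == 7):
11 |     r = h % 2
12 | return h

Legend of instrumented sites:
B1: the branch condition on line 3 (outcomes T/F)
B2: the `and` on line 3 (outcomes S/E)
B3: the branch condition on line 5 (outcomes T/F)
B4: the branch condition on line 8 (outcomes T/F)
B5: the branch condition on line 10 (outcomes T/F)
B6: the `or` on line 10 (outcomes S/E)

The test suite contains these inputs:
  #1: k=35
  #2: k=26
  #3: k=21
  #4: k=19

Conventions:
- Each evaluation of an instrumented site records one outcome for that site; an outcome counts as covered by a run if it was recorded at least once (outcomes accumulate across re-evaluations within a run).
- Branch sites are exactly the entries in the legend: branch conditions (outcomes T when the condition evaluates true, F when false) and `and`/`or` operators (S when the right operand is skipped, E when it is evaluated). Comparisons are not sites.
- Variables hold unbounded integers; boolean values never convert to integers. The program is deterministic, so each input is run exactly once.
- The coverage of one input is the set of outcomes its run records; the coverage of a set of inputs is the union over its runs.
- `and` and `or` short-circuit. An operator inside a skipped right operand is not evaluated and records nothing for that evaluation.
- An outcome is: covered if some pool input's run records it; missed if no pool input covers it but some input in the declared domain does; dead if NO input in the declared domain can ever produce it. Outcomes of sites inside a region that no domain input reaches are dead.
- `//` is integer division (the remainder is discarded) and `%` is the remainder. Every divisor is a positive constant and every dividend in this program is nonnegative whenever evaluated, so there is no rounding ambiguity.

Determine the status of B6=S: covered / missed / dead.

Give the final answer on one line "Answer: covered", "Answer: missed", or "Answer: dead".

no pool input records B6=S
but domain input (k=33) does record it -> reachable, so missed

Answer: missed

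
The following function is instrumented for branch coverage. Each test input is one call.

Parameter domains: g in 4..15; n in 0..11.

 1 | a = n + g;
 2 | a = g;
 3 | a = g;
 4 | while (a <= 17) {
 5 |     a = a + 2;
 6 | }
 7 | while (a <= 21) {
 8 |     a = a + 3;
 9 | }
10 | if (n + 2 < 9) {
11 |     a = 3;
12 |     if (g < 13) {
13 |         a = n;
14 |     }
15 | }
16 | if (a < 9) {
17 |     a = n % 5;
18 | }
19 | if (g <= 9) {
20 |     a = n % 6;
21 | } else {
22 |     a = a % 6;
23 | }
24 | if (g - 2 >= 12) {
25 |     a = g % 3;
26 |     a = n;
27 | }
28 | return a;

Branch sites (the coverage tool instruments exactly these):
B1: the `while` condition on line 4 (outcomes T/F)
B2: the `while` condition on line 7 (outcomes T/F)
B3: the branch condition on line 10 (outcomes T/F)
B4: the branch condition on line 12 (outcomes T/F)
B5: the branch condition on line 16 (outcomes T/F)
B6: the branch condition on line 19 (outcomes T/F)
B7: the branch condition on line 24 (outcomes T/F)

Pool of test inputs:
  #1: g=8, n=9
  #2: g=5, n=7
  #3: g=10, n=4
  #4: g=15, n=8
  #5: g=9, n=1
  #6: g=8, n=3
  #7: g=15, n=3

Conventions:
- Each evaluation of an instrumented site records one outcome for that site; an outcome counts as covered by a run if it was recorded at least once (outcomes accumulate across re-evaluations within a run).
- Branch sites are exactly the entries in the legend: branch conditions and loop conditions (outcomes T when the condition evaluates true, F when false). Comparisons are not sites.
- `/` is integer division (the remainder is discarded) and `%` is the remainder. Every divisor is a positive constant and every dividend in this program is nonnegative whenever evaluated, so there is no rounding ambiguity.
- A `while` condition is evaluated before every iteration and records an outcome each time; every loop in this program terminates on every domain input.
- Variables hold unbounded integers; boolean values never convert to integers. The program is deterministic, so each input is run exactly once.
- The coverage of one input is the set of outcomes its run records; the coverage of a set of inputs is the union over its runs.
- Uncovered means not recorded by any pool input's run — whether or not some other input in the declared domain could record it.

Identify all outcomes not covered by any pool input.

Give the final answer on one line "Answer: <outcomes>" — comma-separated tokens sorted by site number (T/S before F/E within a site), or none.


input #1 (g=8, n=9): events B1->T, B1->T, B1->T, B1->T, B1->T, B1->F, B2->T, B2->T, B2->F, B3->F, B5->F, B6->T, B7->F; covers B1=T, B1=F, B2=T, B2=F, B3=F, B5=F, B6=T, B7=F
input #2 (g=5, n=7): events B1->T, B1->T, B1->T, B1->T, B1->T, B1->T, B1->T, B1->F, B2->T, B2->F, B3->F, B5->F, B6->T, B7->F; covers B1=T, B1=F, B2=T, B2=F, B3=F, B5=F, B6=T, B7=F
input #3 (g=10, n=4): events B1->T, B1->T, B1->T, B1->T, B1->F, B2->T, B2->T, B2->F, B3->T, B4->T, B5->T, B6->F, B7->F; covers B1=T, B1=F, B2=T, B2=F, B3=T, B4=T, B5=T, B6=F, B7=F
input #4 (g=15, n=8): events B1->T, B1->T, B1->F, B2->T, B2->F, B3->F, B5->F, B6->F, B7->T; covers B1=T, B1=F, B2=T, B2=F, B3=F, B5=F, B6=F, B7=T
input #5 (g=9, n=1): events B1->T, B1->T, B1->T, B1->T, B1->T, B1->F, B2->T, B2->F, B3->T, B4->T, B5->T, B6->T, B7->F; covers B1=T, B1=F, B2=T, B2=F, B3=T, B4=T, B5=T, B6=T, B7=F
input #6 (g=8, n=3): events B1->T, B1->T, B1->T, B1->T, B1->T, B1->F, B2->T, B2->T, B2->F, B3->T, B4->T, B5->T, B6->T, B7->F; covers B1=T, B1=F, B2=T, B2=F, B3=T, B4=T, B5=T, B6=T, B7=F
input #7 (g=15, n=3): events B1->T, B1->T, B1->F, B2->T, B2->F, B3->T, B4->F, B5->T, B6->F, B7->T; covers B1=T, B1=F, B2=T, B2=F, B3=T, B4=F, B5=T, B6=F, B7=T
union over the pool: B1=T, B1=F, B2=T, B2=F, B3=T, B3=F, B4=T, B4=F, B5=T, B5=F, B6=T, B6=F, B7=T, B7=F
uncovered (0 of 14): none
Answer: none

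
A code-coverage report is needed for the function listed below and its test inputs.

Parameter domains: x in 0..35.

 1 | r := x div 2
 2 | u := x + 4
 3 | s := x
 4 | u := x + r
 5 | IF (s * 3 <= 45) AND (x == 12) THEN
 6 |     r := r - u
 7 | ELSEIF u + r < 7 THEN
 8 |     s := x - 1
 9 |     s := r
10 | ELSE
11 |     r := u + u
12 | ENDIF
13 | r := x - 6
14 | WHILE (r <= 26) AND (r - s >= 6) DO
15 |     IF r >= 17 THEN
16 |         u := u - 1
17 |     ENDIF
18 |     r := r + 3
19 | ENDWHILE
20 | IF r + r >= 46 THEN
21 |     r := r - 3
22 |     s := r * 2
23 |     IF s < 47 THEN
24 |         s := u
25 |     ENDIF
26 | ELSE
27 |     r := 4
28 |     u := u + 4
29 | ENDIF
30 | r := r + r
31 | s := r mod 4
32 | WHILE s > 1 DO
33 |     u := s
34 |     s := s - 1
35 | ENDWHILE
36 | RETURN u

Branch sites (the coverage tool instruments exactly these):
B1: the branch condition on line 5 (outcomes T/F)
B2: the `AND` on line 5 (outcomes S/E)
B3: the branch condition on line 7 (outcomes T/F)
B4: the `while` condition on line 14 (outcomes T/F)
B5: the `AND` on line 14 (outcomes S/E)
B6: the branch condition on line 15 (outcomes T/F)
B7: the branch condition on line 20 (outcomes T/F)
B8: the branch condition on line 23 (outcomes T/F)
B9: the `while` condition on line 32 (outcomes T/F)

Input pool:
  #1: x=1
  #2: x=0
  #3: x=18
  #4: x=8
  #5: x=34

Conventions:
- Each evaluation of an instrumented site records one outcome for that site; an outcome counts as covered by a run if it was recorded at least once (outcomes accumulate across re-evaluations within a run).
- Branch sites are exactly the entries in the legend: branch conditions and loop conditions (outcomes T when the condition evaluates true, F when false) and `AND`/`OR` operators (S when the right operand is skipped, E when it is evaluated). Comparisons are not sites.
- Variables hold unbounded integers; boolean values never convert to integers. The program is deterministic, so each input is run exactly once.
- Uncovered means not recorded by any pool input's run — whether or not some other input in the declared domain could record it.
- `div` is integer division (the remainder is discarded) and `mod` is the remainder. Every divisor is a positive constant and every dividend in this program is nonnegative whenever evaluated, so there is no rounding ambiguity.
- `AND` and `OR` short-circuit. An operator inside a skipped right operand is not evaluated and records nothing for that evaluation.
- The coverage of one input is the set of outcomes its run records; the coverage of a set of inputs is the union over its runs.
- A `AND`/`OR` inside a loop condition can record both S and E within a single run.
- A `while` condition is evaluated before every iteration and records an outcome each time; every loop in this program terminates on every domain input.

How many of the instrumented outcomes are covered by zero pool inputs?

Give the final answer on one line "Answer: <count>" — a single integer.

test 1 (x=1) fires B2->E, B1->F, B3->T, B5->E, B4->F, B7->F, B9->F; hits B1=F, B2=E, B3=T, B4=F, B5=E, B7=F, B9=F
test 2 (x=0) fires B2->E, B1->F, B3->T, B5->E, B4->F, B7->F, B9->F; hits B1=F, B2=E, B3=T, B4=F, B5=E, B7=F, B9=F
test 3 (x=18) fires B2->S, B1->F, B3->F, B5->E, B4->F, B7->F, B9->F; hits B1=F, B2=S, B3=F, B4=F, B5=E, B7=F, B9=F
test 4 (x=8) fires B2->E, B1->F, B3->F, B5->E, B4->F, B7->F, B9->F; hits B1=F, B2=E, B3=F, B4=F, B5=E, B7=F, B9=F
test 5 (x=34) fires B2->S, B1->F, B3->F, B5->S, B4->F, B7->T, B8->F, B9->T, B9->F; hits B1=F, B2=S, B3=F, B4=F, B5=S, B7=T, B8=F, B9=T, B9=F
union over the pool: B1=F, B2=S, B2=E, B3=T, B3=F, B4=F, B5=S, B5=E, B7=T, B7=F, B8=F, B9=T, B9=F
uncovered (5 of 18): B1=T, B4=T, B6=T, B6=F, B8=T

Answer: 5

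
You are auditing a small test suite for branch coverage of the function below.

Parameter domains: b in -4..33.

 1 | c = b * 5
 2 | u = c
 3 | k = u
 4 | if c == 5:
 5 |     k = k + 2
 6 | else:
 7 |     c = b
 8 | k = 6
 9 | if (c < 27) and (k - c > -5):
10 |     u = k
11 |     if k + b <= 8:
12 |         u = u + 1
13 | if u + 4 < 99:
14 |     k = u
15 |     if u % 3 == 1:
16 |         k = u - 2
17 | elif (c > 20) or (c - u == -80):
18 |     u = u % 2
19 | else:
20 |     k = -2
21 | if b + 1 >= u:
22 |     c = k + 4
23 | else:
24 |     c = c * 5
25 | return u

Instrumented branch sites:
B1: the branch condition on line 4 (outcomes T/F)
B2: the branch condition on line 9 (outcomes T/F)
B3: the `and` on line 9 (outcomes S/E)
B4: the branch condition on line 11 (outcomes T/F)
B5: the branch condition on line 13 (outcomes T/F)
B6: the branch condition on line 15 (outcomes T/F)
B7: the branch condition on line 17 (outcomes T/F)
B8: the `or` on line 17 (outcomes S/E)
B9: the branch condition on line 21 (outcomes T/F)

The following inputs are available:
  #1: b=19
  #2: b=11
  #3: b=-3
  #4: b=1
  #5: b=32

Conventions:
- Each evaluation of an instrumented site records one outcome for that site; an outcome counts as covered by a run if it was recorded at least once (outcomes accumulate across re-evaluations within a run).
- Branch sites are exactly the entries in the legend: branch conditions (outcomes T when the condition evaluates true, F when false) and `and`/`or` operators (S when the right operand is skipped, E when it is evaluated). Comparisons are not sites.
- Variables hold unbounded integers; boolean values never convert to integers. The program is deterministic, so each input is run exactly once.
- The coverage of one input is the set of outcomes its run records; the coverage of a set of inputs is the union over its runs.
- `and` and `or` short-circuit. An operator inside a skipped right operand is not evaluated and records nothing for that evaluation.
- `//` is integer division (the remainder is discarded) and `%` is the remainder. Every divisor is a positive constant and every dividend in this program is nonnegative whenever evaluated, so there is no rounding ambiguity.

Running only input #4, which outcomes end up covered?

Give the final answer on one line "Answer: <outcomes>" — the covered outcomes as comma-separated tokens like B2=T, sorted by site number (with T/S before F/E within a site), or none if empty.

Simulating input #4 (b=1) step by step:
  B1->T, B3->E, B2->T, B4->T, B5->T, B6->T, B9->F
deduplicating events, the covered set is: B1=T, B2=T, B3=E, B4=T, B5=T, B6=T, B9=F

Answer: B1=T, B2=T, B3=E, B4=T, B5=T, B6=T, B9=F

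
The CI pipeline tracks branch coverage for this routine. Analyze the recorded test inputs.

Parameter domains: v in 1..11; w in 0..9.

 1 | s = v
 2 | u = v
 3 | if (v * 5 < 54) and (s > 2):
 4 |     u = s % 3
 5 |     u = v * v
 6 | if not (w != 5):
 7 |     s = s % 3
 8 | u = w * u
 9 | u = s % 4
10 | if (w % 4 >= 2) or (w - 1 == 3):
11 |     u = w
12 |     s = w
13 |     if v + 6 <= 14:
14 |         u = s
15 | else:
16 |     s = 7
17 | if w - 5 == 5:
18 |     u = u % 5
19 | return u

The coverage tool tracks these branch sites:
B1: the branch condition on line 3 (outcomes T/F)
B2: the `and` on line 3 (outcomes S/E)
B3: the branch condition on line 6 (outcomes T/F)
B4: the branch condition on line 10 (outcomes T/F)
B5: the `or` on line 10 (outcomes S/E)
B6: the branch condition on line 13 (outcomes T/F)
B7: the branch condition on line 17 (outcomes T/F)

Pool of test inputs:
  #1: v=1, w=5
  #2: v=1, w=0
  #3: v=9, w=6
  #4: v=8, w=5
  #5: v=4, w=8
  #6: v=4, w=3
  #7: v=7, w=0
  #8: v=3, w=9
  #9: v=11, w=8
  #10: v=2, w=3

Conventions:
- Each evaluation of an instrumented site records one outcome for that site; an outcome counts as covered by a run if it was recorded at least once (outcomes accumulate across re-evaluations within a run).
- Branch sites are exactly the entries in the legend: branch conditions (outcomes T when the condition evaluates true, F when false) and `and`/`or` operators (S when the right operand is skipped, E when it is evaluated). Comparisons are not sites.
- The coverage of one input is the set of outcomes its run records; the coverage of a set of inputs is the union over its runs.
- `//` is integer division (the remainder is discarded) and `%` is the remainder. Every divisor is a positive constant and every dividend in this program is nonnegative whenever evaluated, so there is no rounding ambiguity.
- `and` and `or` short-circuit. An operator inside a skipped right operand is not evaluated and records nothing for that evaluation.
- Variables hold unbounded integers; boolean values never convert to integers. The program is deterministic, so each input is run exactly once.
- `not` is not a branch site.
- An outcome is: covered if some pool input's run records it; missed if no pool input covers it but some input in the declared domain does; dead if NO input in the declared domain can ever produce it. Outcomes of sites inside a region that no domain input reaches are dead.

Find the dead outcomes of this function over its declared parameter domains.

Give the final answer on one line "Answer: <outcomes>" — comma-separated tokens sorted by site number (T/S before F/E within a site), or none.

checking every outcome against all 110 domain inputs:
  B7=T: unreachable across the whole domain -> dead
  reachable outcomes have witnesses, e.g. B1=T (e.g. v=3, w=0), B1=F (e.g. v=1, w=0), B2=S (e.g. v=11, w=0), B2=E (e.g. v=1, w=0)

Answer: B7=T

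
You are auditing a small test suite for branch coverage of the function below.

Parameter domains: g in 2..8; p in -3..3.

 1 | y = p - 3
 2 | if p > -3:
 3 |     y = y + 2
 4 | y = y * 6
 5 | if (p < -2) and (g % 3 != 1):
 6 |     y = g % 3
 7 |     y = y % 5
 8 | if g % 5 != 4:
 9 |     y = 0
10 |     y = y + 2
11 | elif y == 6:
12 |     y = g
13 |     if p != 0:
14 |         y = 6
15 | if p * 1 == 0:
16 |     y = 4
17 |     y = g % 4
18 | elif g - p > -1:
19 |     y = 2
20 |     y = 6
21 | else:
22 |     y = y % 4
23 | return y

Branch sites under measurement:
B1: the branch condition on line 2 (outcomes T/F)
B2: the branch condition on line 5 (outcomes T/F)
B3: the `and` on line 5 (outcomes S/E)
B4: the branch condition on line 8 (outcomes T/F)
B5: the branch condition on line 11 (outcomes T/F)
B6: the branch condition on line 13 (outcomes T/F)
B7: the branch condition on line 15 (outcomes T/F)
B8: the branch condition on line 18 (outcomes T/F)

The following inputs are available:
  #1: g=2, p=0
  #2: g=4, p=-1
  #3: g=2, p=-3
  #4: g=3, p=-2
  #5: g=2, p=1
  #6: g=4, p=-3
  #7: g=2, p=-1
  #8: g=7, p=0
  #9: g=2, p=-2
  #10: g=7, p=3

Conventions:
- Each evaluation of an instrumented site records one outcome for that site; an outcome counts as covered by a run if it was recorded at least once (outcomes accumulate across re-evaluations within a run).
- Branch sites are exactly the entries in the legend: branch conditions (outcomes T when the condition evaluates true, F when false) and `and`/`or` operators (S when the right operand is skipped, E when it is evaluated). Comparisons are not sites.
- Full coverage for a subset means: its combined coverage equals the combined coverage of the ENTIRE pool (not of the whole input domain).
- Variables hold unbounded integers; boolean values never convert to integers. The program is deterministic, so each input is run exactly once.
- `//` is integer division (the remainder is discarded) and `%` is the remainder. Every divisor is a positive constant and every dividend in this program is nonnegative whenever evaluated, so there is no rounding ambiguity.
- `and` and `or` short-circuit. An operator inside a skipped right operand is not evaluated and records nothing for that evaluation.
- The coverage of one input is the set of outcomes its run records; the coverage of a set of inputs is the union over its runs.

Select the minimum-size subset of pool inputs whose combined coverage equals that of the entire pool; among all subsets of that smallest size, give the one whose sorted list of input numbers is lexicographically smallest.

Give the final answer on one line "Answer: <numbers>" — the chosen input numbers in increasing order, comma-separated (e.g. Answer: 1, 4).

#1 (g=2, p=0) -> B1->T, B3->S, B2->F, B4->T, B7->T; covered: B1=T, B2=F, B3=S, B4=T, B7=T
#2 (g=4, p=-1) -> B1->T, B3->S, B2->F, B4->F, B5->F, B7->F, B8->T; covered: B1=T, B2=F, B3=S, B4=F, B5=F, B7=F, B8=T
#3 (g=2, p=-3) -> B1->F, B3->E, B2->T, B4->T, B7->F, B8->T; covered: B1=F, B2=T, B3=E, B4=T, B7=F, B8=T
#4 (g=3, p=-2) -> B1->T, B3->S, B2->F, B4->T, B7->F, B8->T; covered: B1=T, B2=F, B3=S, B4=T, B7=F, B8=T
#5 (g=2, p=1) -> B1->T, B3->S, B2->F, B4->T, B7->F, B8->T; covered: B1=T, B2=F, B3=S, B4=T, B7=F, B8=T
#6 (g=4, p=-3) -> B1->F, B3->E, B2->F, B4->F, B5->F, B7->F, B8->T; covered: B1=F, B2=F, B3=E, B4=F, B5=F, B7=F, B8=T
#7 (g=2, p=-1) -> B1->T, B3->S, B2->F, B4->T, B7->F, B8->T; covered: B1=T, B2=F, B3=S, B4=T, B7=F, B8=T
#8 (g=7, p=0) -> B1->T, B3->S, B2->F, B4->T, B7->T; covered: B1=T, B2=F, B3=S, B4=T, B7=T
#9 (g=2, p=-2) -> B1->T, B3->S, B2->F, B4->T, B7->F, B8->T; covered: B1=T, B2=F, B3=S, B4=T, B7=F, B8=T
#10 (g=7, p=3) -> B1->T, B3->S, B2->F, B4->T, B7->F, B8->T; covered: B1=T, B2=F, B3=S, B4=T, B7=F, B8=T
union over all inputs: B1=T, B1=F, B2=T, B2=F, B3=S, B3=E, B4=T, B4=F, B5=F, B7=T, B7=F, B8=T (12 outcomes)
every size-1 subset falls short of the 12 outcomes (best: 7/12)
every size-2 subset falls short of the 12 outcomes (best: 11/12)
inputs {1, 2, 3} (size 3) cover everything; no size-3 subset with a lexicographically smaller index list covers all 12

Answer: 1, 2, 3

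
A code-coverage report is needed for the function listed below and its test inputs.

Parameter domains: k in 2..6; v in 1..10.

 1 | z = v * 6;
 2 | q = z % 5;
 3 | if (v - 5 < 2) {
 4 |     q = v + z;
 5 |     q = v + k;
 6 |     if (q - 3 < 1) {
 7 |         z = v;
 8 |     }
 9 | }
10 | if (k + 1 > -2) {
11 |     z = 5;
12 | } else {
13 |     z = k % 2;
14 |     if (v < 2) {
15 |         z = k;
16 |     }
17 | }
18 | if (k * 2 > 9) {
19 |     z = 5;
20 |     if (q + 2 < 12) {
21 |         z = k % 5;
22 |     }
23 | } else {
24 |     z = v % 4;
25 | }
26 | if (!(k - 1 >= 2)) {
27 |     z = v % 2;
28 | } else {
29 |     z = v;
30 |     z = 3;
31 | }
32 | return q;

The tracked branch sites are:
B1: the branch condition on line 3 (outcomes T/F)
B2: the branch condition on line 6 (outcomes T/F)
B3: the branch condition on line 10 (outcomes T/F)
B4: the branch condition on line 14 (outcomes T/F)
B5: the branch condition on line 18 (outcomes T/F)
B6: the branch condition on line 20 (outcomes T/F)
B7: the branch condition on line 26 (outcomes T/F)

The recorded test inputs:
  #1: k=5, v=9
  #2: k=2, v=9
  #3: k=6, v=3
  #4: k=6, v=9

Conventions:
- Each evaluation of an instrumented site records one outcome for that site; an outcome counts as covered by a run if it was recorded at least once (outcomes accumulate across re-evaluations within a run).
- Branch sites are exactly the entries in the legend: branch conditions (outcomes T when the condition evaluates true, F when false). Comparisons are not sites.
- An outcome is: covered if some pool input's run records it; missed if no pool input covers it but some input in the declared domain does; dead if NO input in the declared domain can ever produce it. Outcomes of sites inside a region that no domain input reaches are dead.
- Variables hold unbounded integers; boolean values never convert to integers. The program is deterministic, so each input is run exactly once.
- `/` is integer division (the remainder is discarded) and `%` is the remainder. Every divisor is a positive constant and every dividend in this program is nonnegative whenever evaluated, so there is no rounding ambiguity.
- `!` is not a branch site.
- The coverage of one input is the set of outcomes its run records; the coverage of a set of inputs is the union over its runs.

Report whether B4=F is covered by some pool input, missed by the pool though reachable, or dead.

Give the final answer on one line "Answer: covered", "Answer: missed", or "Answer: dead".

no pool input records B4=F
checking all 50 inputs in the declared domain: B4=F is never recorded -> dead

Answer: dead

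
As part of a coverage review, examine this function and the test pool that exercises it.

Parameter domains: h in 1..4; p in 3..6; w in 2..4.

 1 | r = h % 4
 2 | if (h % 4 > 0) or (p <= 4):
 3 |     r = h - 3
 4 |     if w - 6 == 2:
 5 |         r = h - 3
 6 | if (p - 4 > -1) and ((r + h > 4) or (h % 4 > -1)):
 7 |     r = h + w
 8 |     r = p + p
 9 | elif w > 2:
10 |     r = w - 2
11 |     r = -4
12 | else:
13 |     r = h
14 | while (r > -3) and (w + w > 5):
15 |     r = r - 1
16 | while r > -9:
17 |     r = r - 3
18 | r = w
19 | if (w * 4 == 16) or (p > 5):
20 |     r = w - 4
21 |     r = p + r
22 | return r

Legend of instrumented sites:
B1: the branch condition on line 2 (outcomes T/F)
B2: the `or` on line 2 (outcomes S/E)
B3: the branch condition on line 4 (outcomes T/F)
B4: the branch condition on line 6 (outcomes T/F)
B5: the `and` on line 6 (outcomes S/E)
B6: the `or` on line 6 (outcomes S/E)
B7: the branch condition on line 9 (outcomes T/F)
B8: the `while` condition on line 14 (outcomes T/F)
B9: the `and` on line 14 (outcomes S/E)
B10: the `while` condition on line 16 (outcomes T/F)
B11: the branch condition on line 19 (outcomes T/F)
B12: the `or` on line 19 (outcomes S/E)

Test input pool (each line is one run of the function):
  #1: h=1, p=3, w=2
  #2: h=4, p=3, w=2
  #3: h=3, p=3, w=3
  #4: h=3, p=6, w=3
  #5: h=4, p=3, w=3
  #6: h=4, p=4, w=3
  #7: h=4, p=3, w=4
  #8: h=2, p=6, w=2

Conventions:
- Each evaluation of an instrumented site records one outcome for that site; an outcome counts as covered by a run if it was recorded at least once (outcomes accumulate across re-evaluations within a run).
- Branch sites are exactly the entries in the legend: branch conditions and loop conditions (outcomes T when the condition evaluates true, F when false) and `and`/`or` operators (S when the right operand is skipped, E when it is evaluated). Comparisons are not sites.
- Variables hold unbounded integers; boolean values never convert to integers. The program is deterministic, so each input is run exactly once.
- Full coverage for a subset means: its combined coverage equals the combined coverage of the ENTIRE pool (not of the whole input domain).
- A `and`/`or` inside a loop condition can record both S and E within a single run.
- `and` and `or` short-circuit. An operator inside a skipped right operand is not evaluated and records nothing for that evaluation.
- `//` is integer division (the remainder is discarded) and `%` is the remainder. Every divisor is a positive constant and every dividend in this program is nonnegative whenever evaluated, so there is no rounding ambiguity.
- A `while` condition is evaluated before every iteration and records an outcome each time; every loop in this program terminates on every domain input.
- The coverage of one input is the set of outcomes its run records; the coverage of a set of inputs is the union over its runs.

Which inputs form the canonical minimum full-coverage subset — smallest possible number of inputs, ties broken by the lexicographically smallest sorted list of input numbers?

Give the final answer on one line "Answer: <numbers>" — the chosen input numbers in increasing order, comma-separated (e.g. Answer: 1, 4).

input #1 (h=1, p=3, w=2): events B2->S, B1->T, B3->F, B5->S, B4->F, B7->F, B9->E, B8->F, B10->T, B10->T, B10->T, B10->T, B10->F, B12->E, ...; covers B1=T, B2=S, B3=F, B4=F, B5=S, B7=F, B8=F, B9=E, B10=T, B10=F, B11=F, B12=E
input #2 (h=4, p=3, w=2): events B2->E, B1->T, B3->F, B5->S, B4->F, B7->F, B9->E, B8->F, B10->T, B10->T, B10->T, B10->T, B10->T, B10->F, ...; covers B1=T, B2=E, B3=F, B4=F, B5=S, B7=F, B8=F, B9=E, B10=T, B10=F, B11=F, B12=E
input #3 (h=3, p=3, w=3): events B2->S, B1->T, B3->F, B5->S, B4->F, B7->T, B9->S, B8->F, B10->T, B10->T, B10->F, B12->E, B11->F; covers B1=T, B2=S, B3=F, B4=F, B5=S, B7=T, B8=F, B9=S, B10=T, B10=F, B11=F, B12=E
input #4 (h=3, p=6, w=3): events B2->S, B1->T, B3->F, B5->E, B6->E, B4->T, B9->E, B8->T, B9->E, B8->T, B9->E, B8->T, B9->E, B8->T, ...; covers B1=T, B2=S, B3=F, B4=T, B5=E, B6=E, B8=T, B8=F, B9=S, B9=E, B10=T, B10=F, B11=T, B12=E
input #5 (h=4, p=3, w=3): events B2->E, B1->T, B3->F, B5->S, B4->F, B7->T, B9->S, B8->F, B10->T, B10->T, B10->F, B12->E, B11->F; covers B1=T, B2=E, B3=F, B4=F, B5=S, B7=T, B8=F, B9=S, B10=T, B10=F, B11=F, B12=E
input #6 (h=4, p=4, w=3): events B2->E, B1->T, B3->F, B5->E, B6->S, B4->T, B9->E, B8->T, B9->E, B8->T, B9->E, B8->T, B9->E, B8->T, ...; covers B1=T, B2=E, B3=F, B4=T, B5=E, B6=S, B8=T, B8=F, B9=S, B9=E, B10=T, B10=F, B11=F, B12=E
input #7 (h=4, p=3, w=4): events B2->E, B1->T, B3->F, B5->S, B4->F, B7->T, B9->S, B8->F, B10->T, B10->T, B10->F, B12->S, B11->T; covers B1=T, B2=E, B3=F, B4=F, B5=S, B7=T, B8=F, B9=S, B10=T, B10=F, B11=T, B12=S
input #8 (h=2, p=6, w=2): events B2->S, B1->T, B3->F, B5->E, B6->E, B4->T, B9->E, B8->F, B10->T, B10->T, B10->T, B10->T, B10->T, B10->T, ...; covers B1=T, B2=S, B3=F, B4=T, B5=E, B6=E, B8=F, B9=E, B10=T, B10=F, B11=T, B12=E
the full pool covers 22 outcomes: B1=T, B2=S, B2=E, B3=F, B4=T, B4=F, B5=S, B5=E, B6=S, B6=E, B7=T, B7=F, B8=T, B8=F, B9=S, B9=E, B10=T, B10=F, B11=T, B11=F, B12=S, B12=E
every size-1 subset falls short of the 22 outcomes (best: 14/22)
every size-2 subset falls short of the 22 outcomes (best: 19/22)
every size-3 subset falls short of the 22 outcomes (best: 21/22)
the canonical winner is {1, 4, 6, 7}: size 4, full 22-outcome coverage, earliest index list among size-4 covers

Answer: 1, 4, 6, 7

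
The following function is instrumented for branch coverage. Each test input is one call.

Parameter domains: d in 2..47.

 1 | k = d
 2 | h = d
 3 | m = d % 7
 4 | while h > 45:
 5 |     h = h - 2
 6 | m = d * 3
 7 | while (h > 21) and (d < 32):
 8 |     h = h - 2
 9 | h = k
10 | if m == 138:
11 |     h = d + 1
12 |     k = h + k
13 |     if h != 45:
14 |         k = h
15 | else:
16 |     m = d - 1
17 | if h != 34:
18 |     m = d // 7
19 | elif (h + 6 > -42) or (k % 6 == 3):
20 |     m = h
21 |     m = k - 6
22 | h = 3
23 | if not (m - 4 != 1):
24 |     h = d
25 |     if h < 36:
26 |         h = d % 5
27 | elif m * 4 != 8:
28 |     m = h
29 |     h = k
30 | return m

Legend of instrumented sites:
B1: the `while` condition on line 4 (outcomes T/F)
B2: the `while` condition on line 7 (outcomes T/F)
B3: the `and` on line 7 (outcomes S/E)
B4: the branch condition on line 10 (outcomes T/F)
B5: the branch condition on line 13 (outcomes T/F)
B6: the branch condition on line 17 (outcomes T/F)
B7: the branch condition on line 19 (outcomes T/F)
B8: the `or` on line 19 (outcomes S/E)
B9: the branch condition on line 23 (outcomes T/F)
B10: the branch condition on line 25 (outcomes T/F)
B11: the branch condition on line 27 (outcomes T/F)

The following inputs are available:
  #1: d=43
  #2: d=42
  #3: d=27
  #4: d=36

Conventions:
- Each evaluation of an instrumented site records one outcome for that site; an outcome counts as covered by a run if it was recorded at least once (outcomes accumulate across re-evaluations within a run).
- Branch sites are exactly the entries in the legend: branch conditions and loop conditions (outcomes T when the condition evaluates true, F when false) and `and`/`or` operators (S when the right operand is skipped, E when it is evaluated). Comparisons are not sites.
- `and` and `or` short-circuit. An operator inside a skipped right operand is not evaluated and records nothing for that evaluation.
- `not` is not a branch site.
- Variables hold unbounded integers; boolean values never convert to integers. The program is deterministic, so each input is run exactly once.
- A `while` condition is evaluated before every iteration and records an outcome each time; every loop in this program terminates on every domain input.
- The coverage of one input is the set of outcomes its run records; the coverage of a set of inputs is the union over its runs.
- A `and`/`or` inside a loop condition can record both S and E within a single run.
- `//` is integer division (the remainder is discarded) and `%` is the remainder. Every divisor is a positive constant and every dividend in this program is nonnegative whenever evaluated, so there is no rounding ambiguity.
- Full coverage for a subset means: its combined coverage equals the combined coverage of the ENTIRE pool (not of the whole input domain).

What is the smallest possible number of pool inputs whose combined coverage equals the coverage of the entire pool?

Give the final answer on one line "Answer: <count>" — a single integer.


run #1 (d=43) records B1=F, B2=F, B3=E, B4=F, B6=T, B9=F, B11=T
run #2 (d=42) records B1=F, B2=F, B3=E, B4=F, B6=T, B9=F, B11=T
run #3 (d=27) records B1=F, B2=T, B2=F, B3=S, B3=E, B4=F, B6=T, B9=F, B11=T
run #4 (d=36) records B1=F, B2=F, B3=E, B4=F, B6=T, B9=T, B10=F
pool-wide coverage (11 outcomes): B1=F, B2=T, B2=F, B3=S, B3=E, B4=F, B6=T, B9=T, B9=F, B10=F, B11=T
no size-1 subset reaches all 11 outcomes (best union: 9/11)
the canonical winner is {3, 4}: size 2, full 11-outcome coverage, earliest index list among size-2 covers
Answer: 2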